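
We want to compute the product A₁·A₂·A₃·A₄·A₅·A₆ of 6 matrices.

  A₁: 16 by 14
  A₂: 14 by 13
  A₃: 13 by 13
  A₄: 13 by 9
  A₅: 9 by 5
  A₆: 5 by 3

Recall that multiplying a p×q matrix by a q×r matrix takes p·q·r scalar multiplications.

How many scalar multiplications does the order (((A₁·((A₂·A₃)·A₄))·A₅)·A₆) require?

(A₂·A₃): 14×13 by 13×13 → 14×13, cost 14·13·13 = 2366
((A₂·A₃)·A₄): 14×13 by 13×9 → 14×9, cost 14·13·9 = 1638; cumulative 4004
(A₁·((A₂·A₃)·A₄)): 16×14 by 14×9 → 16×9, cost 16·14·9 = 2016; cumulative 6020
((A₁·((A₂·A₃)·A₄))·A₅): 16×9 by 9×5 → 16×5, cost 16·9·5 = 720; cumulative 6740
(((A₁·((A₂·A₃)·A₄))·A₅)·A₆): 16×5 by 5×3 → 16×3, cost 16·5·3 = 240; cumulative 6980
Total: 6980 scalar multiplications.

6980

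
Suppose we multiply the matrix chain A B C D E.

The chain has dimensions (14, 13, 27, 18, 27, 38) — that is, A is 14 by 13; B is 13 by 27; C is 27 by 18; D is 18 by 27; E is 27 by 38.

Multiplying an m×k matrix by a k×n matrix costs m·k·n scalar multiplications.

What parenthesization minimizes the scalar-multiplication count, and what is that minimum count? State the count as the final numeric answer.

30762

Adjacent pairs: AB = 14·13·27 = 4914; BC = 13·27·18 = 6318; CD = 27·18·27 = 13122; DE = 18·27·38 = 18468.
Length 3: A..C: k=1: 0+6318+14·13·18=9594; k=2: 4914+0+14·27·18=11718 → min 9594 | B..D: k=2: 0+13122+13·27·27=22599; k=3: 6318+0+13·18·27=12636 → min 12636 | C..E: k=3: 0+18468+27·18·38=36936; k=4: 13122+0+27·27·38=40824 → min 36936.
Length 4: A..D: k=1: 0+12636+14·13·27=17550; k=2: 4914+13122+14·27·27=28242; k=3: 9594+0+14·18·27=16398 → min 16398 | B..E: k=2: 0+36936+13·27·38=50274; k=3: 6318+18468+13·18·38=33678; k=4: 12636+0+13·27·38=25974 → min 25974.
Length 5: A..E: k=1: 0+25974+14·13·38=32890; k=2: 4914+36936+14·27·38=56214; k=3: 9594+18468+14·18·38=37638; k=4: 16398+0+14·27·38=30762 → min 30762.
Optimal parenthesization: (((A (B C)) D) E) with cost 30762.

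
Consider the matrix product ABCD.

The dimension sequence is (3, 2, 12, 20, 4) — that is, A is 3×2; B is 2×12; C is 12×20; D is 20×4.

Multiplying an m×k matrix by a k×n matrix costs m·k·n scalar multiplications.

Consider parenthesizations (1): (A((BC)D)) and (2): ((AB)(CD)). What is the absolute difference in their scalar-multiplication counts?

Order (1) = (A((BC)D)): (BC): 2×12 by 12×20 → 2×20, cost 2·12·20 = 480; ((BC)D): 2×20 by 20×4 → 2×4, cost 2·20·4 = 160; cumulative 640; (A((BC)D)): 3×2 by 2×4 → 3×4, cost 3·2·4 = 24; cumulative 664. Total 664.
Order (2) = ((AB)(CD)): (AB): 3×2 by 2×12 → 3×12, cost 3·2·12 = 72; (CD): 12×20 by 20×4 → 12×4, cost 12·20·4 = 960; ((AB)(CD)): 3×12 by 12×4 → 3×4, cost 3·12·4 = 144; cumulative 1176. Total 1176.
Difference: |664 − 1176| = 512.

512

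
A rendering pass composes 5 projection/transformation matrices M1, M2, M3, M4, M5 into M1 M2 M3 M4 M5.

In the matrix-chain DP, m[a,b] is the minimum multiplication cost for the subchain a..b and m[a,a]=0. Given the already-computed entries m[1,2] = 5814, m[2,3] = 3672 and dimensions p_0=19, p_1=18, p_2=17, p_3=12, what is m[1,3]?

m[1,3] = min over k∈[1,2] of m[1,k]+m[k+1,3]+p_{0}·p_k·p_{3}.
k=1: 0 + 3672 + 19·18·12 = 7776; k=2: 5814 + 0 + 19·17·12 = 9690.
Minimum: 7776 at k=1.

7776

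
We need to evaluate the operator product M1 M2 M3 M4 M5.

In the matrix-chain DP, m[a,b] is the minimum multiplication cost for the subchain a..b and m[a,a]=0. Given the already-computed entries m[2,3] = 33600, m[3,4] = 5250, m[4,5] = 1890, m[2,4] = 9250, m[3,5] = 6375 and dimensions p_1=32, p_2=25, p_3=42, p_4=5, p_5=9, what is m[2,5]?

10690

m[2,5] = min over k∈[2,4] of m[2,k]+m[k+1,5]+p_{1}·p_k·p_{5}.
k=2: 0 + 6375 + 32·25·9 = 13575; k=3: 33600 + 1890 + 32·42·9 = 47586; k=4: 9250 + 0 + 32·5·9 = 10690.
Minimum: 10690 at k=4.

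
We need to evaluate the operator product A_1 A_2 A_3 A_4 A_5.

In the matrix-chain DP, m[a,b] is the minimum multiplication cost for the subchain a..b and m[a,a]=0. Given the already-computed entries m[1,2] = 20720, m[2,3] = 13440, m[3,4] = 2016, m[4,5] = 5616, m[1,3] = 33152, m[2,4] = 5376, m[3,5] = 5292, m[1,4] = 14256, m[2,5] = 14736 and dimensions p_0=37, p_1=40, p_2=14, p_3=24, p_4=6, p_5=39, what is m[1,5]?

m[1,5] = min over k∈[1,4] of m[1,k]+m[k+1,5]+p_{0}·p_k·p_{5}.
k=1: 0 + 14736 + 37·40·39 = 72456; k=2: 20720 + 5292 + 37·14·39 = 46214; k=3: 33152 + 5616 + 37·24·39 = 73400; k=4: 14256 + 0 + 37·6·39 = 22914.
Minimum: 22914 at k=4.

22914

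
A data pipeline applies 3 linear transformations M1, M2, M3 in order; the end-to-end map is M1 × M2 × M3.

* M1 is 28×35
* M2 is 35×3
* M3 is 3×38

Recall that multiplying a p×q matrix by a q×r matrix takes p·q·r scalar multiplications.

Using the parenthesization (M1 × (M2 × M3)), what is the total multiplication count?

(M2 × M3): 35×3 by 3×38 → 35×38, cost 35·3·38 = 3990
(M1 × (M2 × M3)): 28×35 by 35×38 → 28×38, cost 28·35·38 = 37240; cumulative 41230
Total: 41230 scalar multiplications.

41230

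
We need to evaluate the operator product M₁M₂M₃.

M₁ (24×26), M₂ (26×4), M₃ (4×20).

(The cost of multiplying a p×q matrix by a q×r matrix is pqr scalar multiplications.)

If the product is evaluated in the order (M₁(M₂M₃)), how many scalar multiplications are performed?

(M₂M₃): 26×4 by 4×20 → 26×20, cost 26·4·20 = 2080
(M₁(M₂M₃)): 24×26 by 26×20 → 24×20, cost 24·26·20 = 12480; cumulative 14560
Total: 14560 scalar multiplications.

14560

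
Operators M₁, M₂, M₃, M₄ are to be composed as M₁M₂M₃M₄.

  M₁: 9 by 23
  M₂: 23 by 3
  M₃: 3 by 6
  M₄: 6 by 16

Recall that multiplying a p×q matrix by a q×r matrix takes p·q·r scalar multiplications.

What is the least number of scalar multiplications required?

1341

Adjacent pairs: M₁M₂ = 9·23·3 = 621; M₂M₃ = 23·3·6 = 414; M₃M₄ = 3·6·16 = 288.
Length 3: M₁..M₃: k=1: 0+414+9·23·6=1656; k=2: 621+0+9·3·6=783 → min 783 | M₂..M₄: k=2: 0+288+23·3·16=1392; k=3: 414+0+23·6·16=2622 → min 1392.
Length 4: M₁..M₄: k=1: 0+1392+9·23·16=4704; k=2: 621+288+9·3·16=1341; k=3: 783+0+9·6·16=1647 → min 1341.
Optimal order: ((M₁M₂)(M₃M₄)) with cost 1341.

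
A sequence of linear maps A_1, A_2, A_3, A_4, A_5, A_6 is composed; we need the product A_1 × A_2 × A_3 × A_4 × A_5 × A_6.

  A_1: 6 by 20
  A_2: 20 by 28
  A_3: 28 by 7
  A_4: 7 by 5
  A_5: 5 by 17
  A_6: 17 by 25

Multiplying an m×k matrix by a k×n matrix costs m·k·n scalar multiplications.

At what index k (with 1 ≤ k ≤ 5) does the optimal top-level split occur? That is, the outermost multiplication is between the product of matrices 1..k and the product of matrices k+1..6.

4

Adjacent pairs: A_1A_2 = 6·20·28 = 3360; A_2A_3 = 20·28·7 = 3920; A_3A_4 = 28·7·5 = 980; A_4A_5 = 7·5·17 = 595; A_5A_6 = 5·17·25 = 2125.
Length 3: A_1..A_3: k=1: 0+3920+6·20·7=4760; k=2: 3360+0+6·28·7=4536 → min 4536 | A_2..A_4: k=2: 0+980+20·28·5=3780; k=3: 3920+0+20·7·5=4620 → min 3780 | A_3..A_5: k=3: 0+595+28·7·17=3927; k=4: 980+0+28·5·17=3360 → min 3360 | A_4..A_6: k=4: 0+2125+7·5·25=3000; k=5: 595+0+7·17·25=3570 → min 3000.
Length 4: A_1..A_4: k=1: 0+3780+6·20·5=4380; k=2: 3360+980+6·28·5=5180; k=3: 4536+0+6·7·5=4746 → min 4380 | A_2..A_5: k=2: 0+3360+20·28·17=12880; k=3: 3920+595+20·7·17=6895; k=4: 3780+0+20·5·17=5480 → min 5480 | A_3..A_6: k=3: 0+3000+28·7·25=7900; k=4: 980+2125+28·5·25=6605; k=5: 3360+0+28·17·25=15260 → min 6605.
Length 5: A_1..A_5: k=1: 0+5480+6·20·17=7520; k=2: 3360+3360+6·28·17=9576; k=3: 4536+595+6·7·17=5845; k=4: 4380+0+6·5·17=4890 → min 4890 | A_2..A_6: k=2: 0+6605+20·28·25=20605; k=3: 3920+3000+20·7·25=10420; k=4: 3780+2125+20·5·25=8405; k=5: 5480+0+20·17·25=13980 → min 8405.
Top-level splits: k=1: (A_1..A_1)·(A_2..A_6) → 0+8405+6·20·25 = 11405; k=2: (A_1..A_2)·(A_3..A_6) → 3360+6605+6·28·25 = 14165; k=3: (A_1..A_3)·(A_4..A_6) → 4536+3000+6·7·25 = 8586; k=4: (A_1..A_4)·(A_5..A_6) → 4380+2125+6·5·25 = 7255; k=5: (A_1..A_5)·(A_6..A_6) → 4890+0+6·17·25 = 7440.
Best split is after A_4, i.e. k = 4.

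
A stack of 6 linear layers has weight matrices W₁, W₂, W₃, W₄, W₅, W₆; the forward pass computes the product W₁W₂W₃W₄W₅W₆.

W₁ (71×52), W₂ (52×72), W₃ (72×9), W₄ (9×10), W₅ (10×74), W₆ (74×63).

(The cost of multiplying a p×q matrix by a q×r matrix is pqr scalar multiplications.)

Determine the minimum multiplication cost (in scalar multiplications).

Adjacent pairs: W₁W₂ = 71·52·72 = 265824; W₂W₃ = 52·72·9 = 33696; W₃W₄ = 72·9·10 = 6480; W₄W₅ = 9·10·74 = 6660; W₅W₆ = 10·74·63 = 46620.
Length 3: W₁..W₃: k=1: 0+33696+71·52·9=66924; k=2: 265824+0+71·72·9=311832 → min 66924 | W₂..W₄: k=2: 0+6480+52·72·10=43920; k=3: 33696+0+52·9·10=38376 → min 38376 | W₃..W₅: k=3: 0+6660+72·9·74=54612; k=4: 6480+0+72·10·74=59760 → min 54612 | W₄..W₆: k=4: 0+46620+9·10·63=52290; k=5: 6660+0+9·74·63=48618 → min 48618.
Length 4: W₁..W₄: k=1: 0+38376+71·52·10=75296; k=2: 265824+6480+71·72·10=323424; k=3: 66924+0+71·9·10=73314 → min 73314 | W₂..W₅: k=2: 0+54612+52·72·74=331668; k=3: 33696+6660+52·9·74=74988; k=4: 38376+0+52·10·74=76856 → min 74988 | W₃..W₆: k=3: 0+48618+72·9·63=89442; k=4: 6480+46620+72·10·63=98460; k=5: 54612+0+72·74·63=390276 → min 89442.
Length 5: W₁..W₅: k=1: 0+74988+71·52·74=348196; k=2: 265824+54612+71·72·74=698724; k=3: 66924+6660+71·9·74=120870; k=4: 73314+0+71·10·74=125854 → min 120870 | W₂..W₆: k=2: 0+89442+52·72·63=325314; k=3: 33696+48618+52·9·63=111798; k=4: 38376+46620+52·10·63=117756; k=5: 74988+0+52·74·63=317412 → min 111798.
Length 6: W₁..W₆: k=1: 0+111798+71·52·63=344394; k=2: 265824+89442+71·72·63=677322; k=3: 66924+48618+71·9·63=155799; k=4: 73314+46620+71·10·63=164664; k=5: 120870+0+71·74·63=451872 → min 155799.
Optimal order: ((W₁(W₂W₃))((W₄W₅)W₆)) with cost 155799.

155799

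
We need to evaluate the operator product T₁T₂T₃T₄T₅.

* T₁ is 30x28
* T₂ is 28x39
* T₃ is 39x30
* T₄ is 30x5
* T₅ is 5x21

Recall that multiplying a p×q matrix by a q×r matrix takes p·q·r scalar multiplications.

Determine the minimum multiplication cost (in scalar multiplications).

Adjacent pairs: T₁T₂ = 30·28·39 = 32760; T₂T₃ = 28·39·30 = 32760; T₃T₄ = 39·30·5 = 5850; T₄T₅ = 30·5·21 = 3150.
Length 3: T₁..T₃: k=1: 0+32760+30·28·30=57960; k=2: 32760+0+30·39·30=67860 → min 57960 | T₂..T₄: k=2: 0+5850+28·39·5=11310; k=3: 32760+0+28·30·5=36960 → min 11310 | T₃..T₅: k=3: 0+3150+39·30·21=27720; k=4: 5850+0+39·5·21=9945 → min 9945.
Length 4: T₁..T₄: k=1: 0+11310+30·28·5=15510; k=2: 32760+5850+30·39·5=44460; k=3: 57960+0+30·30·5=62460 → min 15510 | T₂..T₅: k=2: 0+9945+28·39·21=32877; k=3: 32760+3150+28·30·21=53550; k=4: 11310+0+28·5·21=14250 → min 14250.
Length 5: T₁..T₅: k=1: 0+14250+30·28·21=31890; k=2: 32760+9945+30·39·21=67275; k=3: 57960+3150+30·30·21=80010; k=4: 15510+0+30·5·21=18660 → min 18660.
Optimal order: ((T₁(T₂(T₃T₄)))T₅) with cost 18660.

18660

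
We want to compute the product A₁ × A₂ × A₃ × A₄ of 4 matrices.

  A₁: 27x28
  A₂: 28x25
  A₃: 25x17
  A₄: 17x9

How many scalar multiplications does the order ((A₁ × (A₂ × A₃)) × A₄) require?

(A₂ × A₃): 28×25 by 25×17 → 28×17, cost 28·25·17 = 11900
(A₁ × (A₂ × A₃)): 27×28 by 28×17 → 27×17, cost 27·28·17 = 12852; cumulative 24752
((A₁ × (A₂ × A₃)) × A₄): 27×17 by 17×9 → 27×9, cost 27·17·9 = 4131; cumulative 28883
Total: 28883 scalar multiplications.

28883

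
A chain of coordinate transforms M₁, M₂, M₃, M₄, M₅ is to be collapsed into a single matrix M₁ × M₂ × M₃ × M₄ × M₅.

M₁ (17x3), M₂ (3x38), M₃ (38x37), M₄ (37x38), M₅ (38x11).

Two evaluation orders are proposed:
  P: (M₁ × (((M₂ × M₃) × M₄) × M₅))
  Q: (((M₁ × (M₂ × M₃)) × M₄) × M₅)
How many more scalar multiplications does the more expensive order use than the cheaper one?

Order P = (M₁ × (((M₂ × M₃) × M₄) × M₅)): (M₂ × M₃): 3×38 by 38×37 → 3×37, cost 3·38·37 = 4218; ((M₂ × M₃) × M₄): 3×37 by 37×38 → 3×38, cost 3·37·38 = 4218; cumulative 8436; (((M₂ × M₃) × M₄) × M₅): 3×38 by 38×11 → 3×11, cost 3·38·11 = 1254; cumulative 9690; (M₁ × (((M₂ × M₃) × M₄) × M₅)): 17×3 by 3×11 → 17×11, cost 17·3·11 = 561; cumulative 10251. Total 10251.
Order Q = (((M₁ × (M₂ × M₃)) × M₄) × M₅): (M₂ × M₃): 3×38 by 38×37 → 3×37, cost 3·38·37 = 4218; (M₁ × (M₂ × M₃)): 17×3 by 3×37 → 17×37, cost 17·3·37 = 1887; cumulative 6105; ((M₁ × (M₂ × M₃)) × M₄): 17×37 by 37×38 → 17×38, cost 17·37·38 = 23902; cumulative 30007; (((M₁ × (M₂ × M₃)) × M₄) × M₅): 17×38 by 38×11 → 17×11, cost 17·38·11 = 7106; cumulative 37113. Total 37113.
Difference: |10251 − 37113| = 26862.

26862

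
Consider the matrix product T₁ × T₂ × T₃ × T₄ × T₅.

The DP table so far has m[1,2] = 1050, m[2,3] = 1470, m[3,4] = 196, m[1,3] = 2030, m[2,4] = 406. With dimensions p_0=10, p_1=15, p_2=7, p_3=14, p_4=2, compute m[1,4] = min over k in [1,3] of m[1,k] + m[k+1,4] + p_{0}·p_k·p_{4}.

706

m[1,4] = min over k∈[1,3] of m[1,k]+m[k+1,4]+p_{0}·p_k·p_{4}.
k=1: 0 + 406 + 10·15·2 = 706; k=2: 1050 + 196 + 10·7·2 = 1386; k=3: 2030 + 0 + 10·14·2 = 2310.
Minimum: 706 at k=1.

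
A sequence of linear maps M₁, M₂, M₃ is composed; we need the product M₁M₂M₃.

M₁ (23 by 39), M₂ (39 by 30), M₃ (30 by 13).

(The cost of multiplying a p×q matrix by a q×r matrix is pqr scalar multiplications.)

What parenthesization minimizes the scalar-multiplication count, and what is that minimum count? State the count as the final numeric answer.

(M₁(M₂M₃)): cost 26871.
((M₁M₂)M₃): cost 35880.
Optimal: (M₁(M₂M₃)) with cost 26871.

26871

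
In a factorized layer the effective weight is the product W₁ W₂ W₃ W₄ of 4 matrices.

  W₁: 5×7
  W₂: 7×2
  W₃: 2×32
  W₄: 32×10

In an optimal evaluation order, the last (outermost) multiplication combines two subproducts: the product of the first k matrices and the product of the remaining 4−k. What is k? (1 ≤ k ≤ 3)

2

Adjacent pairs: W₁W₂ = 5·7·2 = 70; W₂W₃ = 7·2·32 = 448; W₃W₄ = 2·32·10 = 640.
Length 3: W₁..W₃: k=1: 0+448+5·7·32=1568; k=2: 70+0+5·2·32=390 → min 390 | W₂..W₄: k=2: 0+640+7·2·10=780; k=3: 448+0+7·32·10=2688 → min 780.
Top-level splits: k=1: (W₁..W₁)·(W₂..W₄) → 0+780+5·7·10 = 1130; k=2: (W₁..W₂)·(W₃..W₄) → 70+640+5·2·10 = 810; k=3: (W₁..W₃)·(W₄..W₄) → 390+0+5·32·10 = 1990.
Best split is after W₂, i.e. k = 2.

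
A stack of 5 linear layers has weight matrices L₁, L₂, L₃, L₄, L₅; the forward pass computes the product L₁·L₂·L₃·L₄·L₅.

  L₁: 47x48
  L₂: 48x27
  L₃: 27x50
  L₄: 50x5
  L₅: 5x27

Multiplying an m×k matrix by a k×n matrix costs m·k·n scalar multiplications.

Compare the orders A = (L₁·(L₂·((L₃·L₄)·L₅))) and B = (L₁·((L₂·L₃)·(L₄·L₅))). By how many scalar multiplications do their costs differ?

90963

Order A = (L₁·(L₂·((L₃·L₄)·L₅))): (L₃·L₄): 27×50 by 50×5 → 27×5, cost 27·50·5 = 6750; ((L₃·L₄)·L₅): 27×5 by 5×27 → 27×27, cost 27·5·27 = 3645; cumulative 10395; (L₂·((L₃·L₄)·L₅)): 48×27 by 27×27 → 48×27, cost 48·27·27 = 34992; cumulative 45387; (L₁·(L₂·((L₃·L₄)·L₅))): 47×48 by 48×27 → 47×27, cost 47·48·27 = 60912; cumulative 106299. Total 106299.
Order B = (L₁·((L₂·L₃)·(L₄·L₅))): (L₂·L₃): 48×27 by 27×50 → 48×50, cost 48·27·50 = 64800; (L₄·L₅): 50×5 by 5×27 → 50×27, cost 50·5·27 = 6750; ((L₂·L₃)·(L₄·L₅)): 48×50 by 50×27 → 48×27, cost 48·50·27 = 64800; cumulative 136350; (L₁·((L₂·L₃)·(L₄·L₅))): 47×48 by 48×27 → 47×27, cost 47·48·27 = 60912; cumulative 197262. Total 197262.
Difference: |106299 − 197262| = 90963.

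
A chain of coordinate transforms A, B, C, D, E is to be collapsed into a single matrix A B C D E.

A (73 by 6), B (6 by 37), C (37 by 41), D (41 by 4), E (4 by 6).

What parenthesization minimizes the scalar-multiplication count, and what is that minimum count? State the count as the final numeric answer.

9728

Adjacent pairs: AB = 73·6·37 = 16206; BC = 6·37·41 = 9102; CD = 37·41·4 = 6068; DE = 41·4·6 = 984.
Length 3: A..C: k=1: 0+9102+73·6·41=27060; k=2: 16206+0+73·37·41=126947 → min 27060 | B..D: k=2: 0+6068+6·37·4=6956; k=3: 9102+0+6·41·4=10086 → min 6956 | C..E: k=3: 0+984+37·41·6=10086; k=4: 6068+0+37·4·6=6956 → min 6956.
Length 4: A..D: k=1: 0+6956+73·6·4=8708; k=2: 16206+6068+73·37·4=33078; k=3: 27060+0+73·41·4=39032 → min 8708 | B..E: k=2: 0+6956+6·37·6=8288; k=3: 9102+984+6·41·6=11562; k=4: 6956+0+6·4·6=7100 → min 7100.
Length 5: A..E: k=1: 0+7100+73·6·6=9728; k=2: 16206+6956+73·37·6=39368; k=3: 27060+984+73·41·6=46002; k=4: 8708+0+73·4·6=10460 → min 9728.
Optimal parenthesization: (A ((B (C D)) E)) with cost 9728.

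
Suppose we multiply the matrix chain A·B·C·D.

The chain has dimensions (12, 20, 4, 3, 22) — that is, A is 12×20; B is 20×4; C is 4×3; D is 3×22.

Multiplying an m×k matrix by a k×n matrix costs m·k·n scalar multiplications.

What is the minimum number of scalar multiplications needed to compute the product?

1752

Adjacent pairs: AB = 12·20·4 = 960; BC = 20·4·3 = 240; CD = 4·3·22 = 264.
Length 3: A..C: k=1: 0+240+12·20·3=960; k=2: 960+0+12·4·3=1104 → min 960 | B..D: k=2: 0+264+20·4·22=2024; k=3: 240+0+20·3·22=1560 → min 1560.
Length 4: A..D: k=1: 0+1560+12·20·22=6840; k=2: 960+264+12·4·22=2280; k=3: 960+0+12·3·22=1752 → min 1752.
Optimal order: ((A·(B·C))·D) with cost 1752.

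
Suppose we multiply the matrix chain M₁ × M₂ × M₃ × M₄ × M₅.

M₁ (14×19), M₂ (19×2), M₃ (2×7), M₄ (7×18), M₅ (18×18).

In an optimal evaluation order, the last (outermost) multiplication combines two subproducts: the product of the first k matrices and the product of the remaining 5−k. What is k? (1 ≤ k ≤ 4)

2

Adjacent pairs: M₁M₂ = 14·19·2 = 532; M₂M₃ = 19·2·7 = 266; M₃M₄ = 2·7·18 = 252; M₄M₅ = 7·18·18 = 2268.
Length 3: M₁..M₃: k=1: 0+266+14·19·7=2128; k=2: 532+0+14·2·7=728 → min 728 | M₂..M₄: k=2: 0+252+19·2·18=936; k=3: 266+0+19·7·18=2660 → min 936 | M₃..M₅: k=3: 0+2268+2·7·18=2520; k=4: 252+0+2·18·18=900 → min 900.
Length 4: M₁..M₄: k=1: 0+936+14·19·18=5724; k=2: 532+252+14·2·18=1288; k=3: 728+0+14·7·18=2492 → min 1288 | M₂..M₅: k=2: 0+900+19·2·18=1584; k=3: 266+2268+19·7·18=4928; k=4: 936+0+19·18·18=7092 → min 1584.
Top-level splits: k=1: (M₁..M₁)·(M₂..M₅) → 0+1584+14·19·18 = 6372; k=2: (M₁..M₂)·(M₃..M₅) → 532+900+14·2·18 = 1936; k=3: (M₁..M₃)·(M₄..M₅) → 728+2268+14·7·18 = 4760; k=4: (M₁..M₄)·(M₅..M₅) → 1288+0+14·18·18 = 5824.
Best split is after M₂, i.e. k = 2.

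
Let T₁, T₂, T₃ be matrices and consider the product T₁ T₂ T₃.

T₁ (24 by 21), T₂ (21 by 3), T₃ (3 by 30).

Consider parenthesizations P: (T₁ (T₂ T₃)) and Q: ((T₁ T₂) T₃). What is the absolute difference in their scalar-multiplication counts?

13338

Order P = (T₁ (T₂ T₃)): (T₂ T₃): 21×3 by 3×30 → 21×30, cost 21·3·30 = 1890; (T₁ (T₂ T₃)): 24×21 by 21×30 → 24×30, cost 24·21·30 = 15120; cumulative 17010. Total 17010.
Order Q = ((T₁ T₂) T₃): (T₁ T₂): 24×21 by 21×3 → 24×3, cost 24·21·3 = 1512; ((T₁ T₂) T₃): 24×3 by 3×30 → 24×30, cost 24·3·30 = 2160; cumulative 3672. Total 3672.
Difference: |17010 − 3672| = 13338.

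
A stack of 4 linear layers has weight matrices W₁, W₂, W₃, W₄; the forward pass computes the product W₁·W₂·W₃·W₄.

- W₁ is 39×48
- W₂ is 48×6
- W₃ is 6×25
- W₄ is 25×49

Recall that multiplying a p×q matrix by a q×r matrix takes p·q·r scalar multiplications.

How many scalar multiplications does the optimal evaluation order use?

Adjacent pairs: W₁W₂ = 39·48·6 = 11232; W₂W₃ = 48·6·25 = 7200; W₃W₄ = 6·25·49 = 7350.
Length 3: W₁..W₃: k=1: 0+7200+39·48·25=54000; k=2: 11232+0+39·6·25=17082 → min 17082 | W₂..W₄: k=2: 0+7350+48·6·49=21462; k=3: 7200+0+48·25·49=66000 → min 21462.
Length 4: W₁..W₄: k=1: 0+21462+39·48·49=113190; k=2: 11232+7350+39·6·49=30048; k=3: 17082+0+39·25·49=64857 → min 30048.
Optimal order: ((W₁·W₂)·(W₃·W₄)) with cost 30048.

30048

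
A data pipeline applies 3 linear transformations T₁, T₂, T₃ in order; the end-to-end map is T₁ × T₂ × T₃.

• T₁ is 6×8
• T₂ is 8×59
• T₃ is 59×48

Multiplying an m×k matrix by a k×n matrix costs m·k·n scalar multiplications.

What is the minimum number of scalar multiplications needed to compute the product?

Order (T₁ × (T₂ × T₃)): (T₂ × T₃): 8×59 by 59×48 → 8×48, cost 8·59·48 = 22656; (T₁ × (T₂ × T₃)): 6×8 by 8×48 → 6×48, cost 6·8·48 = 2304; cumulative 24960. Total 24960.
Order ((T₁ × T₂) × T₃): (T₁ × T₂): 6×8 by 8×59 → 6×59, cost 6·8·59 = 2832; ((T₁ × T₂) × T₃): 6×59 by 59×48 → 6×48, cost 6·59·48 = 16992; cumulative 19824. Total 19824.
Minimum: 19824.

19824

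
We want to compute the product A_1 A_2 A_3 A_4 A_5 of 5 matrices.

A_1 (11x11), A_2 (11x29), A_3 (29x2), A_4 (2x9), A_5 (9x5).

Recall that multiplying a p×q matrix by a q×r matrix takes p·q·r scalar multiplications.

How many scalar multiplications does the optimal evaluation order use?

1080

Adjacent pairs: A_1A_2 = 11·11·29 = 3509; A_2A_3 = 11·29·2 = 638; A_3A_4 = 29·2·9 = 522; A_4A_5 = 2·9·5 = 90.
Length 3: A_1..A_3: k=1: 0+638+11·11·2=880; k=2: 3509+0+11·29·2=4147 → min 880 | A_2..A_4: k=2: 0+522+11·29·9=3393; k=3: 638+0+11·2·9=836 → min 836 | A_3..A_5: k=3: 0+90+29·2·5=380; k=4: 522+0+29·9·5=1827 → min 380.
Length 4: A_1..A_4: k=1: 0+836+11·11·9=1925; k=2: 3509+522+11·29·9=6902; k=3: 880+0+11·2·9=1078 → min 1078 | A_2..A_5: k=2: 0+380+11·29·5=1975; k=3: 638+90+11·2·5=838; k=4: 836+0+11·9·5=1331 → min 838.
Length 5: A_1..A_5: k=1: 0+838+11·11·5=1443; k=2: 3509+380+11·29·5=5484; k=3: 880+90+11·2·5=1080; k=4: 1078+0+11·9·5=1573 → min 1080.
Optimal order: ((A_1 (A_2 A_3)) (A_4 A_5)) with cost 1080.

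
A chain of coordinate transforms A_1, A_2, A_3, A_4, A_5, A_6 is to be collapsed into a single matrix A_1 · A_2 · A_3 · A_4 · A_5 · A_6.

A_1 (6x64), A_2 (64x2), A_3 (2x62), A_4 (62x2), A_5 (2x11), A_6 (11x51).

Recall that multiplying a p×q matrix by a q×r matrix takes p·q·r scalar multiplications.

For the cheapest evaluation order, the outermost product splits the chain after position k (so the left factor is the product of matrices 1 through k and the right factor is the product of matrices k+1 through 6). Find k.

Adjacent pairs: A_1A_2 = 6·64·2 = 768; A_2A_3 = 64·2·62 = 7936; A_3A_4 = 2·62·2 = 248; A_4A_5 = 62·2·11 = 1364; A_5A_6 = 2·11·51 = 1122.
Length 3: A_1..A_3: k=1: 0+7936+6·64·62=31744; k=2: 768+0+6·2·62=1512 → min 1512 | A_2..A_4: k=2: 0+248+64·2·2=504; k=3: 7936+0+64·62·2=15872 → min 504 | A_3..A_5: k=3: 0+1364+2·62·11=2728; k=4: 248+0+2·2·11=292 → min 292 | A_4..A_6: k=4: 0+1122+62·2·51=7446; k=5: 1364+0+62·11·51=36146 → min 7446.
Length 4: A_1..A_4: k=1: 0+504+6·64·2=1272; k=2: 768+248+6·2·2=1040; k=3: 1512+0+6·62·2=2256 → min 1040 | A_2..A_5: k=2: 0+292+64·2·11=1700; k=3: 7936+1364+64·62·11=52948; k=4: 504+0+64·2·11=1912 → min 1700 | A_3..A_6: k=3: 0+7446+2·62·51=13770; k=4: 248+1122+2·2·51=1574; k=5: 292+0+2·11·51=1414 → min 1414.
Length 5: A_1..A_5: k=1: 0+1700+6·64·11=5924; k=2: 768+292+6·2·11=1192; k=3: 1512+1364+6·62·11=6968; k=4: 1040+0+6·2·11=1172 → min 1172 | A_2..A_6: k=2: 0+1414+64·2·51=7942; k=3: 7936+7446+64·62·51=217750; k=4: 504+1122+64·2·51=8154; k=5: 1700+0+64·11·51=37604 → min 7942.
Top-level splits: k=1: (A_1..A_1)·(A_2..A_6) → 0+7942+6·64·51 = 27526; k=2: (A_1..A_2)·(A_3..A_6) → 768+1414+6·2·51 = 2794; k=3: (A_1..A_3)·(A_4..A_6) → 1512+7446+6·62·51 = 27930; k=4: (A_1..A_4)·(A_5..A_6) → 1040+1122+6·2·51 = 2774; k=5: (A_1..A_5)·(A_6..A_6) → 1172+0+6·11·51 = 4538.
Best split is after A_4, i.e. k = 4.

4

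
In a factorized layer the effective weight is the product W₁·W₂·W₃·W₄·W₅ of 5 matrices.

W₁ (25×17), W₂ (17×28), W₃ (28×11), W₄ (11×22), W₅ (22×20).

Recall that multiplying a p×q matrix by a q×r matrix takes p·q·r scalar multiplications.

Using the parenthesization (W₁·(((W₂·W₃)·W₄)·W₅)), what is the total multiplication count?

25330

(W₂·W₃): 17×28 by 28×11 → 17×11, cost 17·28·11 = 5236
((W₂·W₃)·W₄): 17×11 by 11×22 → 17×22, cost 17·11·22 = 4114; cumulative 9350
(((W₂·W₃)·W₄)·W₅): 17×22 by 22×20 → 17×20, cost 17·22·20 = 7480; cumulative 16830
(W₁·(((W₂·W₃)·W₄)·W₅)): 25×17 by 17×20 → 25×20, cost 25·17·20 = 8500; cumulative 25330
Total: 25330 scalar multiplications.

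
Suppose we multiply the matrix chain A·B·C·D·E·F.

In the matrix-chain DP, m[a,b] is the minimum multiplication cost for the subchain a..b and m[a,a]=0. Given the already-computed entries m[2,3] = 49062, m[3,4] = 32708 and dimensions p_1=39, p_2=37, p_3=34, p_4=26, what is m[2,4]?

70226

m[2,4] = min over k∈[2,3] of m[2,k]+m[k+1,4]+p_{1}·p_k·p_{4}.
k=2: 0 + 32708 + 39·37·26 = 70226; k=3: 49062 + 0 + 39·34·26 = 83538.
Minimum: 70226 at k=2.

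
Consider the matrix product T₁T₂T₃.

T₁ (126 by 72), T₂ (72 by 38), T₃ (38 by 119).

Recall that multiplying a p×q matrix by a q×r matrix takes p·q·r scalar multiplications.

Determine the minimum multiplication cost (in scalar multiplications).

Order (T₁(T₂T₃)): (T₂T₃): 72×38 by 38×119 → 72×119, cost 72·38·119 = 325584; (T₁(T₂T₃)): 126×72 by 72×119 → 126×119, cost 126·72·119 = 1079568; cumulative 1405152. Total 1405152.
Order ((T₁T₂)T₃): (T₁T₂): 126×72 by 72×38 → 126×38, cost 126·72·38 = 344736; ((T₁T₂)T₃): 126×38 by 38×119 → 126×119, cost 126·38·119 = 569772; cumulative 914508. Total 914508.
Minimum: 914508.

914508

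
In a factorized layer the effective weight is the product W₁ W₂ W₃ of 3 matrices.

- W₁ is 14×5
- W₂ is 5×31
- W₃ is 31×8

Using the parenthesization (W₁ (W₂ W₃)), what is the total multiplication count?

1800

(W₂ W₃): 5×31 by 31×8 → 5×8, cost 5·31·8 = 1240
(W₁ (W₂ W₃)): 14×5 by 5×8 → 14×8, cost 14·5·8 = 560; cumulative 1800
Total: 1800 scalar multiplications.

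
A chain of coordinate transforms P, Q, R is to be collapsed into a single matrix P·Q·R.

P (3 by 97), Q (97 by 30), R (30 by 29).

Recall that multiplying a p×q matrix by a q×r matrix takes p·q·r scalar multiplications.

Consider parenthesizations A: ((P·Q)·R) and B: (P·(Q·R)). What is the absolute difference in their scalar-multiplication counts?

81489

Order A = ((P·Q)·R): (P·Q): 3×97 by 97×30 → 3×30, cost 3·97·30 = 8730; ((P·Q)·R): 3×30 by 30×29 → 3×29, cost 3·30·29 = 2610; cumulative 11340. Total 11340.
Order B = (P·(Q·R)): (Q·R): 97×30 by 30×29 → 97×29, cost 97·30·29 = 84390; (P·(Q·R)): 3×97 by 97×29 → 3×29, cost 3·97·29 = 8439; cumulative 92829. Total 92829.
Difference: |11340 − 92829| = 81489.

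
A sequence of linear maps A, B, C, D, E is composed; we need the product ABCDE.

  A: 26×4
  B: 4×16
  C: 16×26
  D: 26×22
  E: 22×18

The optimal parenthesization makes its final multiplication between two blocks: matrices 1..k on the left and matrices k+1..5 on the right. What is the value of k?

1

Adjacent pairs: AB = 26·4·16 = 1664; BC = 4·16·26 = 1664; CD = 16·26·22 = 9152; DE = 26·22·18 = 10296.
Length 3: A..C: k=1: 0+1664+26·4·26=4368; k=2: 1664+0+26·16·26=12480 → min 4368 | B..D: k=2: 0+9152+4·16·22=10560; k=3: 1664+0+4·26·22=3952 → min 3952 | C..E: k=3: 0+10296+16·26·18=17784; k=4: 9152+0+16·22·18=15488 → min 15488.
Length 4: A..D: k=1: 0+3952+26·4·22=6240; k=2: 1664+9152+26·16·22=19968; k=3: 4368+0+26·26·22=19240 → min 6240 | B..E: k=2: 0+15488+4·16·18=16640; k=3: 1664+10296+4·26·18=13832; k=4: 3952+0+4·22·18=5536 → min 5536.
Top-level splits: k=1: (A..A)·(B..E) → 0+5536+26·4·18 = 7408; k=2: (A..B)·(C..E) → 1664+15488+26·16·18 = 24640; k=3: (A..C)·(D..E) → 4368+10296+26·26·18 = 26832; k=4: (A..D)·(E..E) → 6240+0+26·22·18 = 16536.
Best split is after A, i.e. k = 1.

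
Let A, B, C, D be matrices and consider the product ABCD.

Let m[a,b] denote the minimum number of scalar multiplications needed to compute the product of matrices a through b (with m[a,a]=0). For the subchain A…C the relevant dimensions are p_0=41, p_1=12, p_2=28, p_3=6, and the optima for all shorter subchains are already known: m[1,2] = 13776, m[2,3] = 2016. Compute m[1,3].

4968

m[1,3] = min over k∈[1,2] of m[1,k]+m[k+1,3]+p_{0}·p_k·p_{3}.
k=1: 0 + 2016 + 41·12·6 = 4968; k=2: 13776 + 0 + 41·28·6 = 20664.
Minimum: 4968 at k=1.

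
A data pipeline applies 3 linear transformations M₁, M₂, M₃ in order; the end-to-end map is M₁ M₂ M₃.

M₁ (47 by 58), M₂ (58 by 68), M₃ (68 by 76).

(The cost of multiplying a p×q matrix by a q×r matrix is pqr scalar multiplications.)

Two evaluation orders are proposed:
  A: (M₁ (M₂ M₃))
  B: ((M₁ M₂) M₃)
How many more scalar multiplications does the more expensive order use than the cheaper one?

78656

Order A = (M₁ (M₂ M₃)): (M₂ M₃): 58×68 by 68×76 → 58×76, cost 58·68·76 = 299744; (M₁ (M₂ M₃)): 47×58 by 58×76 → 47×76, cost 47·58·76 = 207176; cumulative 506920. Total 506920.
Order B = ((M₁ M₂) M₃): (M₁ M₂): 47×58 by 58×68 → 47×68, cost 47·58·68 = 185368; ((M₁ M₂) M₃): 47×68 by 68×76 → 47×76, cost 47·68·76 = 242896; cumulative 428264. Total 428264.
Difference: |506920 − 428264| = 78656.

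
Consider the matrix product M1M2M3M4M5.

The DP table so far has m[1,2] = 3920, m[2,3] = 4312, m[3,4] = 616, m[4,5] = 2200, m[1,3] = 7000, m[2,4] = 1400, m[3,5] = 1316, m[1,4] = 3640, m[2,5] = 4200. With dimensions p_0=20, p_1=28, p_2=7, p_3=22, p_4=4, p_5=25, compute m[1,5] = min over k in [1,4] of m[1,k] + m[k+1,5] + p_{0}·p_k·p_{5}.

5640

m[1,5] = min over k∈[1,4] of m[1,k]+m[k+1,5]+p_{0}·p_k·p_{5}.
k=1: 0 + 4200 + 20·28·25 = 18200; k=2: 3920 + 1316 + 20·7·25 = 8736; k=3: 7000 + 2200 + 20·22·25 = 20200; k=4: 3640 + 0 + 20·4·25 = 5640.
Minimum: 5640 at k=4.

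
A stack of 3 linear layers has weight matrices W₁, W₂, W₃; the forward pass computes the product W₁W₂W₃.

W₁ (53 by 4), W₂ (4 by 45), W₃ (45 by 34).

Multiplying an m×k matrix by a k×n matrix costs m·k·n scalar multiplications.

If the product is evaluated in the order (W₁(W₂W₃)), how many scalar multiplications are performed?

(W₂W₃): 4×45 by 45×34 → 4×34, cost 4·45·34 = 6120
(W₁(W₂W₃)): 53×4 by 4×34 → 53×34, cost 53·4·34 = 7208; cumulative 13328
Total: 13328 scalar multiplications.

13328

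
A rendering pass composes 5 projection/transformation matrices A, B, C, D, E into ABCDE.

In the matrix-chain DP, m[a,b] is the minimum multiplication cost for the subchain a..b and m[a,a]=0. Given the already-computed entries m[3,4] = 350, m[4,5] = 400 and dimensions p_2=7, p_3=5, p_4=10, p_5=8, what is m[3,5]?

m[3,5] = min over k∈[3,4] of m[3,k]+m[k+1,5]+p_{2}·p_k·p_{5}.
k=3: 0 + 400 + 7·5·8 = 680; k=4: 350 + 0 + 7·10·8 = 910.
Minimum: 680 at k=3.

680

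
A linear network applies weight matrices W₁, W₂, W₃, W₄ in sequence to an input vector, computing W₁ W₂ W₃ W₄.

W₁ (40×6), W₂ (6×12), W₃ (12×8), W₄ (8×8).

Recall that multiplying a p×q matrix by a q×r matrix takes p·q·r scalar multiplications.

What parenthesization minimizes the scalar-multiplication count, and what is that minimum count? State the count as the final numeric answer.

2880

Adjacent pairs: W₁W₂ = 40·6·12 = 2880; W₂W₃ = 6·12·8 = 576; W₃W₄ = 12·8·8 = 768.
Length 3: W₁..W₃: k=1: 0+576+40·6·8=2496; k=2: 2880+0+40·12·8=6720 → min 2496 | W₂..W₄: k=2: 0+768+6·12·8=1344; k=3: 576+0+6·8·8=960 → min 960.
Length 4: W₁..W₄: k=1: 0+960+40·6·8=2880; k=2: 2880+768+40·12·8=7488; k=3: 2496+0+40·8·8=5056 → min 2880.
Optimal parenthesization: (W₁ ((W₂ W₃) W₄)) with cost 2880.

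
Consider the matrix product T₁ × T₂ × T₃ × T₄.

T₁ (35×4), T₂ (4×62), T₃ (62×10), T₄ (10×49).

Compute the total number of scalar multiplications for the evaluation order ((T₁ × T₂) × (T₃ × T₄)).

145390

(T₁ × T₂): 35×4 by 4×62 → 35×62, cost 35·4·62 = 8680
(T₃ × T₄): 62×10 by 10×49 → 62×49, cost 62·10·49 = 30380
((T₁ × T₂) × (T₃ × T₄)): 35×62 by 62×49 → 35×49, cost 35·62·49 = 106330; cumulative 145390
Total: 145390 scalar multiplications.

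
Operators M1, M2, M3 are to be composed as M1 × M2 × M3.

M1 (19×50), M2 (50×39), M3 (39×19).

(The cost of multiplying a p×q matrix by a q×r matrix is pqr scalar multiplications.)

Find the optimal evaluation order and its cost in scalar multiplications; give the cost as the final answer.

51129

(M1 × (M2 × M3)): cost 55100.
((M1 × M2) × M3): cost 51129.
Optimal: ((M1 × M2) × M3) with cost 51129.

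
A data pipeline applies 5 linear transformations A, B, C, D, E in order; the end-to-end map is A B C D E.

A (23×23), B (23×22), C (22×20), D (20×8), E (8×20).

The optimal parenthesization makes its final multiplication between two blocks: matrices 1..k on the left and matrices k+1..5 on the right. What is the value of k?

Adjacent pairs: AB = 23·23·22 = 11638; BC = 23·22·20 = 10120; CD = 22·20·8 = 3520; DE = 20·8·20 = 3200.
Length 3: A..C: k=1: 0+10120+23·23·20=20700; k=2: 11638+0+23·22·20=21758 → min 20700 | B..D: k=2: 0+3520+23·22·8=7568; k=3: 10120+0+23·20·8=13800 → min 7568 | C..E: k=3: 0+3200+22·20·20=12000; k=4: 3520+0+22·8·20=7040 → min 7040.
Length 4: A..D: k=1: 0+7568+23·23·8=11800; k=2: 11638+3520+23·22·8=19206; k=3: 20700+0+23·20·8=24380 → min 11800 | B..E: k=2: 0+7040+23·22·20=17160; k=3: 10120+3200+23·20·20=22520; k=4: 7568+0+23·8·20=11248 → min 11248.
Top-level splits: k=1: (A..A)·(B..E) → 0+11248+23·23·20 = 21828; k=2: (A..B)·(C..E) → 11638+7040+23·22·20 = 28798; k=3: (A..C)·(D..E) → 20700+3200+23·20·20 = 33100; k=4: (A..D)·(E..E) → 11800+0+23·8·20 = 15480.
Best split is after D, i.e. k = 4.

4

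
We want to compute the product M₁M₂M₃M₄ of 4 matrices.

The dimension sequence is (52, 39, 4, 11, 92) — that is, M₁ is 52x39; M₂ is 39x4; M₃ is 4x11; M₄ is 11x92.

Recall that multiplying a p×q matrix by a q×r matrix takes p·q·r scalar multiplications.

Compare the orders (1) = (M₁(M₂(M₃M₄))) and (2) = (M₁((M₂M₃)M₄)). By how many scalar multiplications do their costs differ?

22784

Order (1) = (M₁(M₂(M₃M₄))): (M₃M₄): 4×11 by 11×92 → 4×92, cost 4·11·92 = 4048; (M₂(M₃M₄)): 39×4 by 4×92 → 39×92, cost 39·4·92 = 14352; cumulative 18400; (M₁(M₂(M₃M₄))): 52×39 by 39×92 → 52×92, cost 52·39·92 = 186576; cumulative 204976. Total 204976.
Order (2) = (M₁((M₂M₃)M₄)): (M₂M₃): 39×4 by 4×11 → 39×11, cost 39·4·11 = 1716; ((M₂M₃)M₄): 39×11 by 11×92 → 39×92, cost 39·11·92 = 39468; cumulative 41184; (M₁((M₂M₃)M₄)): 52×39 by 39×92 → 52×92, cost 52·39·92 = 186576; cumulative 227760. Total 227760.
Difference: |204976 − 227760| = 22784.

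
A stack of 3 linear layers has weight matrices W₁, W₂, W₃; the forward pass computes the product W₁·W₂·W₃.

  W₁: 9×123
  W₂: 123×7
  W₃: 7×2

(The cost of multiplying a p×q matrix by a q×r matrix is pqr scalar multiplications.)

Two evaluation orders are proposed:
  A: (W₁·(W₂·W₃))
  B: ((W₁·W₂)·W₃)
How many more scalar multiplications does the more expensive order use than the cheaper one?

3939

Order A = (W₁·(W₂·W₃)): (W₂·W₃): 123×7 by 7×2 → 123×2, cost 123·7·2 = 1722; (W₁·(W₂·W₃)): 9×123 by 123×2 → 9×2, cost 9·123·2 = 2214; cumulative 3936. Total 3936.
Order B = ((W₁·W₂)·W₃): (W₁·W₂): 9×123 by 123×7 → 9×7, cost 9·123·7 = 7749; ((W₁·W₂)·W₃): 9×7 by 7×2 → 9×2, cost 9·7·2 = 126; cumulative 7875. Total 7875.
Difference: |3936 − 7875| = 3939.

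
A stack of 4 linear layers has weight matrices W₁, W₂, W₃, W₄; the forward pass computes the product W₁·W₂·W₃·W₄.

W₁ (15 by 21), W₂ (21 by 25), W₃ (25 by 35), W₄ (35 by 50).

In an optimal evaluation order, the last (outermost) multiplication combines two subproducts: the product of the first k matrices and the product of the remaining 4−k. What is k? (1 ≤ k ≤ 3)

3

Adjacent pairs: W₁W₂ = 15·21·25 = 7875; W₂W₃ = 21·25·35 = 18375; W₃W₄ = 25·35·50 = 43750.
Length 3: W₁..W₃: k=1: 0+18375+15·21·35=29400; k=2: 7875+0+15·25·35=21000 → min 21000 | W₂..W₄: k=2: 0+43750+21·25·50=70000; k=3: 18375+0+21·35·50=55125 → min 55125.
Top-level splits: k=1: (W₁..W₁)·(W₂..W₄) → 0+55125+15·21·50 = 70875; k=2: (W₁..W₂)·(W₃..W₄) → 7875+43750+15·25·50 = 70375; k=3: (W₁..W₃)·(W₄..W₄) → 21000+0+15·35·50 = 47250.
Best split is after W₃, i.e. k = 3.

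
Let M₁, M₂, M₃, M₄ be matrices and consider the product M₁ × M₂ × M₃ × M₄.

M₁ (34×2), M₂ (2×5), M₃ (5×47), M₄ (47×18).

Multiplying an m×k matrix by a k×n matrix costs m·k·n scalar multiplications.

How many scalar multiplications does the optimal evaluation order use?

3386

Adjacent pairs: M₁M₂ = 34·2·5 = 340; M₂M₃ = 2·5·47 = 470; M₃M₄ = 5·47·18 = 4230.
Length 3: M₁..M₃: k=1: 0+470+34·2·47=3666; k=2: 340+0+34·5·47=8330 → min 3666 | M₂..M₄: k=2: 0+4230+2·5·18=4410; k=3: 470+0+2·47·18=2162 → min 2162.
Length 4: M₁..M₄: k=1: 0+2162+34·2·18=3386; k=2: 340+4230+34·5·18=7630; k=3: 3666+0+34·47·18=32430 → min 3386.
Optimal order: (M₁ × ((M₂ × M₃) × M₄)) with cost 3386.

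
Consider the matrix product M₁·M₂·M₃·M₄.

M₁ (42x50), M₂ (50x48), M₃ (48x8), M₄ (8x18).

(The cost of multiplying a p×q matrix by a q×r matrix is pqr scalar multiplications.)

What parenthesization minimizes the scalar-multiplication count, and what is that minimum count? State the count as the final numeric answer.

Adjacent pairs: M₁M₂ = 42·50·48 = 100800; M₂M₃ = 50·48·8 = 19200; M₃M₄ = 48·8·18 = 6912.
Length 3: M₁..M₃: k=1: 0+19200+42·50·8=36000; k=2: 100800+0+42·48·8=116928 → min 36000 | M₂..M₄: k=2: 0+6912+50·48·18=50112; k=3: 19200+0+50·8·18=26400 → min 26400.
Length 4: M₁..M₄: k=1: 0+26400+42·50·18=64200; k=2: 100800+6912+42·48·18=144000; k=3: 36000+0+42·8·18=42048 → min 42048.
Optimal parenthesization: ((M₁·(M₂·M₃))·M₄) with cost 42048.

42048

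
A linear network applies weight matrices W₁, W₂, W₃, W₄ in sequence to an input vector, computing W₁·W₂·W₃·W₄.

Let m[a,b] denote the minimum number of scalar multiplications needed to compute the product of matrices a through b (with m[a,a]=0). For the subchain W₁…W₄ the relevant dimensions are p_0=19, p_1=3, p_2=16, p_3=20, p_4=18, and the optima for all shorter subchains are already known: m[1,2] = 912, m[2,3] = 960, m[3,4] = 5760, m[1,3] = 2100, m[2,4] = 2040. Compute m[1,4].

3066

m[1,4] = min over k∈[1,3] of m[1,k]+m[k+1,4]+p_{0}·p_k·p_{4}.
k=1: 0 + 2040 + 19·3·18 = 3066; k=2: 912 + 5760 + 19·16·18 = 12144; k=3: 2100 + 0 + 19·20·18 = 8940.
Minimum: 3066 at k=1.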